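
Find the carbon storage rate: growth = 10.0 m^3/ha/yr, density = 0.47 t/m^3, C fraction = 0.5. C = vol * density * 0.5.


C = 10.0 * 0.47 * 0.5 = 2.35 t C/ha/yr

2.35 t C/ha/yr


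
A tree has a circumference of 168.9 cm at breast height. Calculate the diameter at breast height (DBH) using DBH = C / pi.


DBH = C / pi = 168.9 / 3.141593 = 53.7625 ≈ 53.76 cm

53.76 cm


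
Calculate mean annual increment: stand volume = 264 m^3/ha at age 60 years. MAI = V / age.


MAI = 264 / 60 = 4.40 m^3/ha/yr

4.40 m^3/ha/yr


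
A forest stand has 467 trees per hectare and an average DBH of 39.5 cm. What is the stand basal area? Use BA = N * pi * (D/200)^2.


(D/200)^2 = (39.5/200)^2 = 0.1975^2 = 0.03900625
Individual BA = 3.141593 * 0.03900625 = 0.122542 m^2
Stand BA = 467 * 0.122542 = 57.2271 ≈ 57.23 m^2/ha

57.23 m^2/ha


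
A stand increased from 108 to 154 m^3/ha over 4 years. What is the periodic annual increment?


PAI = (V2 - V1) / period = (154 - 108) / 4 = 46 / 4 = 11.50 m^3/ha/yr

11.50 m^3/ha/yr


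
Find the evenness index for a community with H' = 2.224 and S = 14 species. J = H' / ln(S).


ln(14) = 2.63906
J = H' / ln(S) = 2.224 / 2.63906 = 0.842724 ≈ 0.8427

0.8427


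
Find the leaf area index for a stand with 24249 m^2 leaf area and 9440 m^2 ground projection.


LAI = 24249 / 9440 = 2.5688 ≈ 2.57

2.57


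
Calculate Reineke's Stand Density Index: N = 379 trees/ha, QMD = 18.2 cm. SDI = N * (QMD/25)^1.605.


QMD/25 = 18.2/25 = 0.728
(0.728)^1.605 = exp(1.605 * ln(0.728)) = exp(1.605 * (-0.317454)) = exp(-0.509514) = 0.600787
SDI = 379 * 0.600787 = 227.698 ≈ 228

228


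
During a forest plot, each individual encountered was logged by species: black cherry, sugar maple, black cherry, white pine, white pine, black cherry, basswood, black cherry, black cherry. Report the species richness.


Total individuals logged = 9
Distinct species (count of individuals): black cherry (5), sugar maple (1), white pine (2), basswood (1)
Species richness = number of distinct species = 4

4


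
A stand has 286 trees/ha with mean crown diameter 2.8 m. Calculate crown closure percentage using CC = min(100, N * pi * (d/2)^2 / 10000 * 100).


(d/2)^2 = (2.8/2)^2 = 1.4^2 = 1.96
Crown area = 3.141593 * 1.96 = 6.15752 m^2
N * area / 10000 * 100 = 286 * 6.15752 / 10000 * 100 = 17.6105
CC = min(100, 17.6105) = 17.6105 ≈ 17.6%

17.6%


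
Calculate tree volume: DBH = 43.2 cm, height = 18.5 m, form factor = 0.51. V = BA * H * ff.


(D/200)^2 = (43.2/200)^2 = 0.216^2 = 0.046656
BA = 3.141593 * 0.046656 = 0.146574 m^2
V = 0.146574 * 18.5 * 0.51 = 1.38293 ≈ 1.383 m^3

1.383 m^3


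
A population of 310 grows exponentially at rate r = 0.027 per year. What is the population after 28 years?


r*t = 0.027 * 28 = 0.756
exp(0.756) = 2.12974
N = 310 * 2.12974 = 660.219 ≈ 660

660


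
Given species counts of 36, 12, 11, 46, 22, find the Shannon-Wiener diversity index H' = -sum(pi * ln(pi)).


Total N = 36 + 12 + 11 + 46 + 22 = 127
Per-species terms:
  p = 36/127 = 0.283465; ln(p) = -1.260667; p*ln(p) = 0.283465 * (-1.260667) = -0.357355
  p = 12/127 = 0.094488; ln(p) = -2.359282; p*ln(p) = 0.094488 * (-2.359282) = -0.222924
  p = 11/127 = 0.086614; ln(p) = -2.446294; p*ln(p) = 0.086614 * (-2.446294) = -0.211883
  p = 46/127 = 0.362205; ln(p) = -1.015545; p*ln(p) = 0.362205 * (-1.015545) = -0.367835
  p = 22/127 = 0.173228; ln(p) = -1.753147; p*ln(p) = 0.173228 * (-1.753147) = -0.303694
sum(p*ln(p)) = (-0.357355) + (-0.222924) + (-0.211883) + (-0.367835) + (-0.303694) = -1.463691
H' = -(-1.463691) = 1.463691 ≈ 1.4637

1.4637


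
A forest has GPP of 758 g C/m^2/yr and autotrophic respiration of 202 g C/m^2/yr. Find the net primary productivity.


NPP = GPP - Ra = 758 - 202 = 556 g C/m^2/yr

556 g C/m^2/yr


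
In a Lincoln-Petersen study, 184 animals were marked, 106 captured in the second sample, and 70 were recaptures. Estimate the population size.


N = M * C / R = 184 * 106 / 70 = 19504 / 70 = 278.63 ≈ 279

279 individuals


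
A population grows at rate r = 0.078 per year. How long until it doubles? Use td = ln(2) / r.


td = ln(2) / 0.078 = 0.693147 / 0.078 = 8.88650 ≈ 8.9 years

8.9 years


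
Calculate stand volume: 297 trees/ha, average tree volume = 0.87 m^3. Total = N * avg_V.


V_stand = 297 * 0.87 = 258.39 ≈ 258.4 m^3/ha

258.4 m^3/ha


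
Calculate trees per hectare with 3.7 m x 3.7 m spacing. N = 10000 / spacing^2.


N = 10000 / 3.7^2 = 10000 / 13.69 = 730.460 ≈ 730 trees/ha

730 trees/ha


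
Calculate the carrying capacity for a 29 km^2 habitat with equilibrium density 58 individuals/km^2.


K = 58 * 29 = 1682 individuals

1682 individuals


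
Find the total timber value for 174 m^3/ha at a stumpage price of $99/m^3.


Value = 174 * 99 = $17226/ha

$17226/ha


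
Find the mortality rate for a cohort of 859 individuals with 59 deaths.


Mortality rate = 59 / 859 = 0.068685 ≈ 0.0687

0.0687


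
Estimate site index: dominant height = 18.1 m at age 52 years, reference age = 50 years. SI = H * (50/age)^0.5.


50/52 = 0.961538
(0.961538)^0.5 = 0.980580
SI = 18.1 * 0.980580 = 17.7485 ≈ 17.7 m

17.7 m


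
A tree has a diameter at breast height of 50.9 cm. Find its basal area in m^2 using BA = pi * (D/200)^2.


D/200 = 50.9/200 = 0.2545 m
(D/200)^2 = 0.2545^2 = 0.06477025
BA = 3.141593 * 0.06477025 = 0.203482 ≈ 0.2035 m^2

0.2035 m^2


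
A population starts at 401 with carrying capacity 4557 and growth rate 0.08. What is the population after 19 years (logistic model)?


(K - N0)/N0 = (4557 - 401)/401 = 4156/401 = 10.3641
r*t = 0.08 * 19 = 1.52; exp(-1.52) = 0.218712
10.3641 * 0.218712 = 2.26675
1 + 2.26675 = 3.26675
N = 4557 / 3.26675 = 1394.96 ≈ 1395

1395


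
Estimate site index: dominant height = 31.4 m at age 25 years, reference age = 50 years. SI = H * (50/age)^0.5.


50/25 = 2.00000
(2.00000)^0.5 = 1.41421
SI = 31.4 * 1.41421 = 44.4062 ≈ 44.4 m

44.4 m


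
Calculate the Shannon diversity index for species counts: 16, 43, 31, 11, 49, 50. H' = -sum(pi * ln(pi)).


Total N = 16 + 43 + 31 + 11 + 49 + 50 = 200
Per-species terms:
  p = 16/200 = 0.080000; ln(p) = -2.525729; p*ln(p) = 0.080000 * (-2.525729) = -0.202058
  p = 43/200 = 0.215000; ln(p) = -1.537117; p*ln(p) = 0.215000 * (-1.537117) = -0.330480
  p = 31/200 = 0.155000; ln(p) = -1.864330; p*ln(p) = 0.155000 * (-1.864330) = -0.288971
  p = 11/200 = 0.055000; ln(p) = -2.900422; p*ln(p) = 0.055000 * (-2.900422) = -0.159523
  p = 49/200 = 0.245000; ln(p) = -1.406497; p*ln(p) = 0.245000 * (-1.406497) = -0.344592
  p = 50/200 = 0.250000; ln(p) = -1.386294; p*ln(p) = 0.250000 * (-1.386294) = -0.346574
sum(p*ln(p)) = (-0.202058) + (-0.330480) + (-0.288971) + (-0.159523) + (-0.344592) + (-0.346574) = -1.672198
H' = -(-1.672198) = 1.672198 ≈ 1.6722

1.6722


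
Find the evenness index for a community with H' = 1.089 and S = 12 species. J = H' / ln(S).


ln(12) = 2.48491
J = H' / ln(S) = 1.089 / 2.48491 = 0.438245 ≈ 0.4382

0.4382


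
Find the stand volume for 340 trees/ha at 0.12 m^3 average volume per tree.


V_stand = 340 * 0.12 = 40.8 m^3/ha

40.8 m^3/ha


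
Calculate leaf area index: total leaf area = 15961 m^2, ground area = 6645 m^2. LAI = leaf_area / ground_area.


LAI = 15961 / 6645 = 2.4020 ≈ 2.40

2.40


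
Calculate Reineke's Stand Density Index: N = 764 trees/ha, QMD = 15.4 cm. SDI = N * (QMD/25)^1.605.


QMD/25 = 15.4/25 = 0.616
(0.616)^1.605 = exp(1.605 * ln(0.616)) = exp(1.605 * (-0.484508)) = exp(-0.777635) = 0.459491
SDI = 764 * 0.459491 = 351.051 ≈ 351

351


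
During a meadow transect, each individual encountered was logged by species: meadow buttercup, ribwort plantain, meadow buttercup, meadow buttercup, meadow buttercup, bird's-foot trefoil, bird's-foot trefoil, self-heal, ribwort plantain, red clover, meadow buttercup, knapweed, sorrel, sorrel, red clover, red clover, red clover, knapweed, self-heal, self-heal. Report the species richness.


Total individuals logged = 20
Distinct species (count of individuals): meadow buttercup (5), ribwort plantain (2), bird's-foot trefoil (2), self-heal (3), red clover (4), knapweed (2), sorrel (2)
Species richness = number of distinct species = 7

7


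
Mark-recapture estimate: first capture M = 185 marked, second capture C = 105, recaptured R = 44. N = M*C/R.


N = M * C / R = 185 * 105 / 44 = 19425 / 44 = 441.48 ≈ 441

441 individuals


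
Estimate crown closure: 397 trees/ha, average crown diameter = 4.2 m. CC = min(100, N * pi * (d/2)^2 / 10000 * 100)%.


(d/2)^2 = (4.2/2)^2 = 2.1^2 = 4.41
Crown area = 3.141593 * 4.41 = 13.8544 m^2
N * area / 10000 * 100 = 397 * 13.8544 / 10000 * 100 = 55.0020
CC = min(100, 55.0020) = 55.0020 ≈ 55.0%

55.0%


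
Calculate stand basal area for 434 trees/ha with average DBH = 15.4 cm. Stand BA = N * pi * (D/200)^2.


(D/200)^2 = (15.4/200)^2 = 0.077^2 = 0.005929
Individual BA = 3.141593 * 0.005929 = 0.0186265 m^2
Stand BA = 434 * 0.0186265 = 8.08390 ≈ 8.08 m^2/ha

8.08 m^2/ha


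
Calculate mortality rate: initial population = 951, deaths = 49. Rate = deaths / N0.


Mortality rate = 49 / 951 = 0.051525 ≈ 0.0515

0.0515


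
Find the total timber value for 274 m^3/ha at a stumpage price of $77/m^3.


Value = 274 * 77 = $21098/ha

$21098/ha


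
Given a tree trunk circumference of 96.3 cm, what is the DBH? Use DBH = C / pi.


DBH = C / pi = 96.3 / 3.141593 = 30.6532 ≈ 30.65 cm

30.65 cm


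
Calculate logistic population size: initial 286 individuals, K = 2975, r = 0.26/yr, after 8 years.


(K - N0)/N0 = (2975 - 286)/286 = 2689/286 = 9.40210
r*t = 0.26 * 8 = 2.08; exp(-2.08) = 0.124930
9.40210 * 0.124930 = 1.17460
1 + 1.17460 = 2.17460
N = 2975 / 2.17460 = 1368.07 ≈ 1368

1368


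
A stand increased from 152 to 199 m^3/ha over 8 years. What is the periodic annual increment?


PAI = (V2 - V1) / period = (199 - 152) / 8 = 47 / 8 = 5.8750 ≈ 5.88 m^3/ha/yr

5.88 m^3/ha/yr


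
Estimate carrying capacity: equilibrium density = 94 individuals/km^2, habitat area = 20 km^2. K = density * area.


K = 94 * 20 = 1880 individuals

1880 individuals


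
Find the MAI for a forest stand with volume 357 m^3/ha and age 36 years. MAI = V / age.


MAI = 357 / 36 = 9.9167 ≈ 9.92 m^3/ha/yr

9.92 m^3/ha/yr


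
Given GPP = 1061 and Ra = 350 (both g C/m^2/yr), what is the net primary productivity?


NPP = GPP - Ra = 1061 - 350 = 711 g C/m^2/yr

711 g C/m^2/yr


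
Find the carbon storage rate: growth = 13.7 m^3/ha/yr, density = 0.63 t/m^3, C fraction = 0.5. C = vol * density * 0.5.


C = 13.7 * 0.63 * 0.5 = 4.3155 ≈ 4.32 t C/ha/yr

4.32 t C/ha/yr


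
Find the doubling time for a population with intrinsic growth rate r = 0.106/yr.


td = ln(2) / 0.106 = 0.693147 / 0.106 = 6.53912 ≈ 6.5 years

6.5 years


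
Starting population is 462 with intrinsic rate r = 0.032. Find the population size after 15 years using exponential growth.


r*t = 0.032 * 15 = 0.48
exp(0.48) = 1.61607
N = 462 * 1.61607 = 746.624 ≈ 747

747


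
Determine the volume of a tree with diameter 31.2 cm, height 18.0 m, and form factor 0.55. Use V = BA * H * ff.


(D/200)^2 = (31.2/200)^2 = 0.156^2 = 0.024336
BA = 3.141593 * 0.024336 = 0.0764538 m^2
V = 0.0764538 * 18.0 * 0.55 = 0.756893 ≈ 0.757 m^3

0.757 m^3


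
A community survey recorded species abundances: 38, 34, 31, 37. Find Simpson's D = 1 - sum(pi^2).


Total N = 38 + 34 + 31 + 37 = 140
Per-species terms:
  p = 38/140 = 0.271429; p^2 = 0.271429^2 = 0.073674
  p = 34/140 = 0.242857; p^2 = 0.242857^2 = 0.058980
  p = 31/140 = 0.221429; p^2 = 0.221429^2 = 0.049031
  p = 37/140 = 0.264286; p^2 = 0.264286^2 = 0.069847
sum(p^2) = 0.073674 + 0.058980 + 0.049031 + 0.069847 = 0.251532
D = 1 - 0.251532 = 0.748468 ≈ 0.7485

0.7485


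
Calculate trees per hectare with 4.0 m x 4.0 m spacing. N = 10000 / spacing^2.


N = 10000 / 4.0^2 = 10000 / 16 = 625.000 ≈ 625 trees/ha

625 trees/ha


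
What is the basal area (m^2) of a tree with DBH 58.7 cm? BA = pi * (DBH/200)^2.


D/200 = 58.7/200 = 0.2935 m
(D/200)^2 = 0.2935^2 = 0.08614225
BA = 3.141593 * 0.08614225 = 0.270624 ≈ 0.2706 m^2

0.2706 m^2


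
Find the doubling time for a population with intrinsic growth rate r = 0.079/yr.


td = ln(2) / 0.079 = 0.693147 / 0.079 = 8.77401 ≈ 8.8 years

8.8 years


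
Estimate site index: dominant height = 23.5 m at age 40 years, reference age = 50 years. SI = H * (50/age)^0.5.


50/40 = 1.25000
(1.25000)^0.5 = 1.11803
SI = 23.5 * 1.11803 = 26.2737 ≈ 26.3 m

26.3 m


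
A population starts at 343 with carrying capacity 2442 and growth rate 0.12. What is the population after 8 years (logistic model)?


(K - N0)/N0 = (2442 - 343)/343 = 2099/343 = 6.11953
r*t = 0.12 * 8 = 0.96; exp(-0.96) = 0.382893
6.11953 * 0.382893 = 2.34313
1 + 2.34313 = 3.34313
N = 2442 / 3.34313 = 730.453 ≈ 730

730


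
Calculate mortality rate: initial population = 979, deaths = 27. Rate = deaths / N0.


Mortality rate = 27 / 979 = 0.027579 ≈ 0.0276

0.0276


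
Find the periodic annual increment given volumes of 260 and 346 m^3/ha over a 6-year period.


PAI = (V2 - V1) / period = (346 - 260) / 6 = 86 / 6 = 14.3333 ≈ 14.33 m^3/ha/yr

14.33 m^3/ha/yr


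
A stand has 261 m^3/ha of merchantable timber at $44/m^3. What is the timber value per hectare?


Value = 261 * 44 = $11484/ha

$11484/ha


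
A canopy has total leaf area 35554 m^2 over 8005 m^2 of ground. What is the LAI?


LAI = 35554 / 8005 = 4.4415 ≈ 4.44

4.44


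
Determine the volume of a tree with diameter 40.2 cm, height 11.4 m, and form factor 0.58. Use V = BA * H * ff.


(D/200)^2 = (40.2/200)^2 = 0.201^2 = 0.040401
BA = 3.141593 * 0.040401 = 0.126923 m^2
V = 0.126923 * 11.4 * 0.58 = 0.839215 ≈ 0.839 m^3

0.839 m^3


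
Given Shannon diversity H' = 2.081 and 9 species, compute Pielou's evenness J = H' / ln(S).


ln(9) = 2.19722
J = H' / ln(S) = 2.081 / 2.19722 = 0.947106 ≈ 0.9471

0.9471


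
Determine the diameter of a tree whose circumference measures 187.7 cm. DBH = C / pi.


DBH = C / pi = 187.7 / 3.141593 = 59.7468 ≈ 59.75 cm

59.75 cm


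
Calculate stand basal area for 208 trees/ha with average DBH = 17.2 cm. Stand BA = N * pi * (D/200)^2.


(D/200)^2 = (17.2/200)^2 = 0.086^2 = 0.007396
Individual BA = 3.141593 * 0.007396 = 0.0232352 m^2
Stand BA = 208 * 0.0232352 = 4.83292 ≈ 4.83 m^2/ha

4.83 m^2/ha


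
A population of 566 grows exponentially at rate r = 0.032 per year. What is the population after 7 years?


r*t = 0.032 * 7 = 0.224
exp(0.224) = 1.25107
N = 566 * 1.25107 = 708.106 ≈ 708

708


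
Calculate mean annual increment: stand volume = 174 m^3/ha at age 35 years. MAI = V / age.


MAI = 174 / 35 = 4.9714 ≈ 4.97 m^3/ha/yr

4.97 m^3/ha/yr


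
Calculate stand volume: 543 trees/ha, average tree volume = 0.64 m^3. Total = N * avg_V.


V_stand = 543 * 0.64 = 347.52 ≈ 347.5 m^3/ha

347.5 m^3/ha


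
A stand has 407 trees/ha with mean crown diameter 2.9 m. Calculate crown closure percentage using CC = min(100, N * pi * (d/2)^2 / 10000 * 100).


(d/2)^2 = (2.9/2)^2 = 1.45^2 = 2.1025
Crown area = 3.141593 * 2.1025 = 6.60520 m^2
N * area / 10000 * 100 = 407 * 6.60520 / 10000 * 100 = 26.8832
CC = min(100, 26.8832) = 26.8832 ≈ 26.9%

26.9%


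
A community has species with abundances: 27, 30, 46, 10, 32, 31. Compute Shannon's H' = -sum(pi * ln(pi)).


Total N = 27 + 30 + 46 + 10 + 32 + 31 = 176
Per-species terms:
  p = 27/176 = 0.153409; ln(p) = -1.874648; p*ln(p) = 0.153409 * (-1.874648) = -0.287588
  p = 30/176 = 0.170455; ln(p) = -1.769284; p*ln(p) = 0.170455 * (-1.769284) = -0.301583
  p = 46/176 = 0.261364; ln(p) = -1.341841; p*ln(p) = 0.261364 * (-1.341841) = -0.350709
  p = 10/176 = 0.056818; ln(p) = -2.867902; p*ln(p) = 0.056818 * (-2.867902) = -0.162948
  p = 32/176 = 0.181818; ln(p) = -1.704749; p*ln(p) = 0.181818 * (-1.704749) = -0.309954
  p = 31/176 = 0.176136; ln(p) = -1.736499; p*ln(p) = 0.176136 * (-1.736499) = -0.305860
sum(p*ln(p)) = (-0.287588) + (-0.301583) + (-0.350709) + (-0.162948) + (-0.309954) + (-0.305860) = -1.718642
H' = -(-1.718642) = 1.718642 ≈ 1.7186

1.7186


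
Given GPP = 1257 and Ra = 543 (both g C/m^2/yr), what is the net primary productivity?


NPP = GPP - Ra = 1257 - 543 = 714 g C/m^2/yr

714 g C/m^2/yr


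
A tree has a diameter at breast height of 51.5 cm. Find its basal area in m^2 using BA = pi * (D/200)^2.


D/200 = 51.5/200 = 0.2575 m
(D/200)^2 = 0.2575^2 = 0.06630625
BA = 3.141593 * 0.06630625 = 0.208307 ≈ 0.2083 m^2

0.2083 m^2


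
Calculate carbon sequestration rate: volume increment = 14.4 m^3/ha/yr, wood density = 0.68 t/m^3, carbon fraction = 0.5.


C = 14.4 * 0.68 * 0.5 = 4.896 ≈ 4.90 t C/ha/yr

4.90 t C/ha/yr


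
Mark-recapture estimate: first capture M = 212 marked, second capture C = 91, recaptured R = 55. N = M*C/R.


N = M * C / R = 212 * 91 / 55 = 19292 / 55 = 350.76 ≈ 351

351 individuals


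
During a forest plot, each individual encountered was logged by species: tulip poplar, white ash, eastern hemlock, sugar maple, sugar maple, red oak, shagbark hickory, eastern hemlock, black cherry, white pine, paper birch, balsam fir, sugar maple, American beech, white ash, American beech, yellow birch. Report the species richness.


Total individuals logged = 17
Distinct species (count of individuals): tulip poplar (1), white ash (2), eastern hemlock (2), sugar maple (3), red oak (1), shagbark hickory (1), black cherry (1), white pine (1), paper birch (1), balsam fir (1), American beech (2), yellow birch (1)
Species richness = number of distinct species = 12

12


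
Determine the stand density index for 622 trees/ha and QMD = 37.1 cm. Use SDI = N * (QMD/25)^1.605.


QMD/25 = 37.1/25 = 1.484
(1.484)^1.605 = exp(1.605 * ln(1.484)) = exp(1.605 * 0.394741) = exp(0.633559) = 1.88430
SDI = 622 * 1.88430 = 1172.03 ≈ 1172

1172


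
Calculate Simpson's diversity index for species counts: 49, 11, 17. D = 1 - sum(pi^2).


Total N = 49 + 11 + 17 = 77
Per-species terms:
  p = 49/77 = 0.636364; p^2 = 0.636364^2 = 0.404959
  p = 11/77 = 0.142857; p^2 = 0.142857^2 = 0.020408
  p = 17/77 = 0.220779; p^2 = 0.220779^2 = 0.048743
sum(p^2) = 0.404959 + 0.020408 + 0.048743 = 0.474110
D = 1 - 0.474110 = 0.525890 ≈ 0.5259

0.5259


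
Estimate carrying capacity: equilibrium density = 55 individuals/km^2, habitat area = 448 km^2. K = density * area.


K = 55 * 448 = 24640 individuals

24640 individuals


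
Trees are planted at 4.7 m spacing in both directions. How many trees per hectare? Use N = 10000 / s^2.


N = 10000 / 4.7^2 = 10000 / 22.09 = 452.694 ≈ 453 trees/ha

453 trees/ha


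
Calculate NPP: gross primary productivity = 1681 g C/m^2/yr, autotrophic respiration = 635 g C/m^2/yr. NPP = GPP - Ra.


NPP = GPP - Ra = 1681 - 635 = 1046 g C/m^2/yr

1046 g C/m^2/yr


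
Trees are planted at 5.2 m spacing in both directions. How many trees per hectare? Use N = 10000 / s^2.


N = 10000 / 5.2^2 = 10000 / 27.04 = 369.822 ≈ 370 trees/ha

370 trees/ha


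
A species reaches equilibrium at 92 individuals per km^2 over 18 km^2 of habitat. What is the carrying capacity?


K = 92 * 18 = 1656 individuals

1656 individuals


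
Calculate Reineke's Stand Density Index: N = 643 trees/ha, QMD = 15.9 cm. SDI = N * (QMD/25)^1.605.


QMD/25 = 15.9/25 = 0.636
(0.636)^1.605 = exp(1.605 * ln(0.636)) = exp(1.605 * (-0.452557)) = exp(-0.726354) = 0.483669
SDI = 643 * 0.483669 = 310.999 ≈ 311

311


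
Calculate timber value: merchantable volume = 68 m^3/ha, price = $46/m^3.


Value = 68 * 46 = $3128/ha

$3128/ha


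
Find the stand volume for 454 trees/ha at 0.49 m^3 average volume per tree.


V_stand = 454 * 0.49 = 222.46 ≈ 222.5 m^3/ha

222.5 m^3/ha


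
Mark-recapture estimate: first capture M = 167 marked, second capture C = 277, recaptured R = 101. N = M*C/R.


N = M * C / R = 167 * 277 / 101 = 46259 / 101 = 458.01 ≈ 458

458 individuals


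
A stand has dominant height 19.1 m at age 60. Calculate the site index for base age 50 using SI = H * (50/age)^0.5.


50/60 = 0.833333
(0.833333)^0.5 = 0.912871
SI = 19.1 * 0.912871 = 17.4358 ≈ 17.4 m

17.4 m


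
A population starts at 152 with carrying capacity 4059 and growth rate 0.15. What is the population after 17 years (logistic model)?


(K - N0)/N0 = (4059 - 152)/152 = 3907/152 = 25.7039
r*t = 0.15 * 17 = 2.55; exp(-2.55) = 0.0780817
25.7039 * 0.0780817 = 2.00700
1 + 2.00700 = 3.00700
N = 4059 / 3.00700 = 1349.85 ≈ 1350

1350


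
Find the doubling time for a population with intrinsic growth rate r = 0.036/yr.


td = ln(2) / 0.036 = 0.693147 / 0.036 = 19.2541 ≈ 19.3 years

19.3 years


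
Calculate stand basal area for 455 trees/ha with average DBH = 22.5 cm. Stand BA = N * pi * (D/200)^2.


(D/200)^2 = (22.5/200)^2 = 0.1125^2 = 0.01265625
Individual BA = 3.141593 * 0.01265625 = 0.0397608 m^2
Stand BA = 455 * 0.0397608 = 18.0912 ≈ 18.09 m^2/ha

18.09 m^2/ha


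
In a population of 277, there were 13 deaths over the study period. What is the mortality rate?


Mortality rate = 13 / 277 = 0.046931 ≈ 0.0469

0.0469


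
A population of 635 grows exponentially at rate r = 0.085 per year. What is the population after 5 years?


r*t = 0.085 * 5 = 0.425
exp(0.425) = 1.52959
N = 635 * 1.52959 = 971.290 ≈ 971

971


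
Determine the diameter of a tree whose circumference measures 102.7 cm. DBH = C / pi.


DBH = C / pi = 102.7 / 3.141593 = 32.6904 ≈ 32.69 cm

32.69 cm


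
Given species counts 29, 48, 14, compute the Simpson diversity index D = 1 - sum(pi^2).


Total N = 29 + 48 + 14 = 91
Per-species terms:
  p = 29/91 = 0.318681; p^2 = 0.318681^2 = 0.101558
  p = 48/91 = 0.527473; p^2 = 0.527473^2 = 0.278228
  p = 14/91 = 0.153846; p^2 = 0.153846^2 = 0.023669
sum(p^2) = 0.101558 + 0.278228 + 0.023669 = 0.403455
D = 1 - 0.403455 = 0.596545 ≈ 0.5965

0.5965


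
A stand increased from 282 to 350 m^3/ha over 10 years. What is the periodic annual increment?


PAI = (V2 - V1) / period = (350 - 282) / 10 = 68 / 10 = 6.80 m^3/ha/yr

6.80 m^3/ha/yr


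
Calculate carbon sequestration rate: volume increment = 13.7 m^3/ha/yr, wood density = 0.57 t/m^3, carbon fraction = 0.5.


C = 13.7 * 0.57 * 0.5 = 3.9045 ≈ 3.90 t C/ha/yr

3.90 t C/ha/yr


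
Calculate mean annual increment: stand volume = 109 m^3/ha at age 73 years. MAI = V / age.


MAI = 109 / 73 = 1.4932 ≈ 1.49 m^3/ha/yr

1.49 m^3/ha/yr


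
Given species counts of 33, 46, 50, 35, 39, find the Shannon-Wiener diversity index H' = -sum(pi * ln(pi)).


Total N = 33 + 46 + 50 + 35 + 39 = 203
Per-species terms:
  p = 33/203 = 0.162562; ln(p) = -1.816696; p*ln(p) = 0.162562 * (-1.816696) = -0.295326
  p = 46/203 = 0.226601; ln(p) = -1.484565; p*ln(p) = 0.226601 * (-1.484565) = -0.336404
  p = 50/203 = 0.246305; ln(p) = -1.401185; p*ln(p) = 0.246305 * (-1.401185) = -0.345119
  p = 35/203 = 0.172414; ln(p) = -1.757857; p*ln(p) = 0.172414 * (-1.757857) = -0.303079
  p = 39/203 = 0.192118; ln(p) = -1.649646; p*ln(p) = 0.192118 * (-1.649646) = -0.316927
sum(p*ln(p)) = (-0.295326) + (-0.336404) + (-0.345119) + (-0.303079) + (-0.316927) = -1.596855
H' = -(-1.596855) = 1.596855 ≈ 1.5969

1.5969


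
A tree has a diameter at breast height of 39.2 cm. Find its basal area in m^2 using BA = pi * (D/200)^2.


D/200 = 39.2/200 = 0.196 m
(D/200)^2 = 0.196^2 = 0.038416
BA = 3.141593 * 0.038416 = 0.120687 ≈ 0.1207 m^2

0.1207 m^2


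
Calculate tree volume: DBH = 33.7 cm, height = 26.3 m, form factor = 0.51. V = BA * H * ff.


(D/200)^2 = (33.7/200)^2 = 0.1685^2 = 0.02839225
BA = 3.141593 * 0.02839225 = 0.0891969 m^2
V = 0.0891969 * 26.3 * 0.51 = 1.19640 ≈ 1.196 m^3

1.196 m^3


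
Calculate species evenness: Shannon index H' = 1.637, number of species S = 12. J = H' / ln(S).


ln(12) = 2.48491
J = H' / ln(S) = 1.637 / 2.48491 = 0.658776 ≈ 0.6588

0.6588


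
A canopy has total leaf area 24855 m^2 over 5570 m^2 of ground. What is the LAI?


LAI = 24855 / 5570 = 4.4623 ≈ 4.46

4.46


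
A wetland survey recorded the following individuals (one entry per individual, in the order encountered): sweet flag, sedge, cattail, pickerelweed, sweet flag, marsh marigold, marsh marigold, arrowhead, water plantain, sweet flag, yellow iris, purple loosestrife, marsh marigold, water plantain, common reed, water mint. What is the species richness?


Total individuals logged = 16
Distinct species (count of individuals): sweet flag (3), sedge (1), cattail (1), pickerelweed (1), marsh marigold (3), arrowhead (1), water plantain (2), yellow iris (1), purple loosestrife (1), common reed (1), water mint (1)
Species richness = number of distinct species = 11

11


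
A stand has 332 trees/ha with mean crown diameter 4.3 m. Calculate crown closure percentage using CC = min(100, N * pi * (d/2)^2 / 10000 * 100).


(d/2)^2 = (4.3/2)^2 = 2.15^2 = 4.6225
Crown area = 3.141593 * 4.6225 = 14.5220 m^2
N * area / 10000 * 100 = 332 * 14.5220 / 10000 * 100 = 48.2130
CC = min(100, 48.2130) = 48.2130 ≈ 48.2%

48.2%


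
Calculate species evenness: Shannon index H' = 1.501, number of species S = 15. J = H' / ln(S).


ln(15) = 2.70805
J = H' / ln(S) = 1.501 / 2.70805 = 0.554273 ≈ 0.5543

0.5543


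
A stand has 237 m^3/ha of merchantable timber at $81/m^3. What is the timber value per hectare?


Value = 237 * 81 = $19197/ha

$19197/ha


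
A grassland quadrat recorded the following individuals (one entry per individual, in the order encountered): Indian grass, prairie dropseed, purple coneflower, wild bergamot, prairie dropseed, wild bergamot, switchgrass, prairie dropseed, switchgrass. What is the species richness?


Total individuals logged = 9
Distinct species (count of individuals): Indian grass (1), prairie dropseed (3), purple coneflower (1), wild bergamot (2), switchgrass (2)
Species richness = number of distinct species = 5

5


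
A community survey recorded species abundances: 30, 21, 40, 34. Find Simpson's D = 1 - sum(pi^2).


Total N = 30 + 21 + 40 + 34 = 125
Per-species terms:
  p = 30/125 = 0.240000; p^2 = 0.240000^2 = 0.057600
  p = 21/125 = 0.168000; p^2 = 0.168000^2 = 0.028224
  p = 40/125 = 0.320000; p^2 = 0.320000^2 = 0.102400
  p = 34/125 = 0.272000; p^2 = 0.272000^2 = 0.073984
sum(p^2) = 0.057600 + 0.028224 + 0.102400 + 0.073984 = 0.262208
D = 1 - 0.262208 = 0.737792 ≈ 0.7378

0.7378


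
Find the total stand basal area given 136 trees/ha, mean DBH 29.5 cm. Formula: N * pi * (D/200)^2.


(D/200)^2 = (29.5/200)^2 = 0.1475^2 = 0.02175625
Individual BA = 3.141593 * 0.02175625 = 0.0683493 m^2
Stand BA = 136 * 0.0683493 = 9.29550 ≈ 9.30 m^2/ha

9.30 m^2/ha


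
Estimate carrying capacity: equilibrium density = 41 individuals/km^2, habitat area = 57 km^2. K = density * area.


K = 41 * 57 = 2337 individuals

2337 individuals


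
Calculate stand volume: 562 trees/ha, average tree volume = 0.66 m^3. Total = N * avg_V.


V_stand = 562 * 0.66 = 370.92 ≈ 370.9 m^3/ha

370.9 m^3/ha


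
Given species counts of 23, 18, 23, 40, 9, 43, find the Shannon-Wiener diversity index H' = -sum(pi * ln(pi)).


Total N = 23 + 18 + 23 + 40 + 9 + 43 = 156
Per-species terms:
  p = 23/156 = 0.147436; ln(p) = -1.914361; p*ln(p) = 0.147436 * (-1.914361) = -0.282246
  p = 18/156 = 0.115385; ln(p) = -2.159481; p*ln(p) = 0.115385 * (-2.159481) = -0.249172
  p = 23/156 = 0.147436; ln(p) = -1.914361; p*ln(p) = 0.147436 * (-1.914361) = -0.282246
  p = 40/156 = 0.256410; ln(p) = -1.360978; p*ln(p) = 0.256410 * (-1.360978) = -0.348968
  p = 9/156 = 0.057692; ln(p) = -2.852637; p*ln(p) = 0.057692 * (-2.852637) = -0.164574
  p = 43/156 = 0.275641; ln(p) = -1.288656; p*ln(p) = 0.275641 * (-1.288656) = -0.355206
sum(p*ln(p)) = (-0.282246) + (-0.249172) + (-0.282246) + (-0.348968) + (-0.164574) + (-0.355206) = -1.682412
H' = -(-1.682412) = 1.682412 ≈ 1.6824

1.6824


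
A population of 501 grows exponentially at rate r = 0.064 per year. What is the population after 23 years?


r*t = 0.064 * 23 = 1.472
exp(1.472) = 4.35794
N = 501 * 4.35794 = 2183.33 ≈ 2183

2183


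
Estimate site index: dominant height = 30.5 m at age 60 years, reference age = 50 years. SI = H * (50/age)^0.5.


50/60 = 0.833333
(0.833333)^0.5 = 0.912871
SI = 30.5 * 0.912871 = 27.8426 ≈ 27.8 m

27.8 m


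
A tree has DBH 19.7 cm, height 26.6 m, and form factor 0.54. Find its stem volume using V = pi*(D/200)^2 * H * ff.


(D/200)^2 = (19.7/200)^2 = 0.0985^2 = 0.00970225
BA = 3.141593 * 0.00970225 = 0.0304805 m^2
V = 0.0304805 * 26.6 * 0.54 = 0.437822 ≈ 0.438 m^3

0.438 m^3


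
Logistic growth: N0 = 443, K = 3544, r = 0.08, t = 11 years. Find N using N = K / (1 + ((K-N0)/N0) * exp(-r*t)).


(K - N0)/N0 = (3544 - 443)/443 = 3101/443 = 7.00000
r*t = 0.08 * 11 = 0.88; exp(-0.88) = 0.414783
7.00000 * 0.414783 = 2.90348
1 + 2.90348 = 3.90348
N = 3544 / 3.90348 = 907.908 ≈ 908

908


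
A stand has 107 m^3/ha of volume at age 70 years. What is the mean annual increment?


MAI = 107 / 70 = 1.5286 ≈ 1.53 m^3/ha/yr

1.53 m^3/ha/yr


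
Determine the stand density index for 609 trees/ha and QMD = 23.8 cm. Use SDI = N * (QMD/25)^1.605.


QMD/25 = 23.8/25 = 0.952
(0.952)^1.605 = exp(1.605 * ln(0.952)) = exp(1.605 * (-0.0491902)) = exp(-0.0789503) = 0.924086
SDI = 609 * 0.924086 = 562.768 ≈ 563

563


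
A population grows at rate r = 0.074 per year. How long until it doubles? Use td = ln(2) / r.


td = ln(2) / 0.074 = 0.693147 / 0.074 = 9.36685 ≈ 9.4 years

9.4 years


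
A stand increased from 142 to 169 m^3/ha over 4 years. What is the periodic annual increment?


PAI = (V2 - V1) / period = (169 - 142) / 4 = 27 / 4 = 6.75 m^3/ha/yr

6.75 m^3/ha/yr


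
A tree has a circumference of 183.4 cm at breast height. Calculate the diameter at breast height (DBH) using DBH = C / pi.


DBH = C / pi = 183.4 / 3.141593 = 58.3780 ≈ 58.38 cm

58.38 cm


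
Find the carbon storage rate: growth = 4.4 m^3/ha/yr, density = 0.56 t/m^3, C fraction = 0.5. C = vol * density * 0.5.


C = 4.4 * 0.56 * 0.5 = 1.232 ≈ 1.23 t C/ha/yr

1.23 t C/ha/yr


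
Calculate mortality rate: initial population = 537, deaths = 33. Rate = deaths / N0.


Mortality rate = 33 / 537 = 0.061453 ≈ 0.0615

0.0615


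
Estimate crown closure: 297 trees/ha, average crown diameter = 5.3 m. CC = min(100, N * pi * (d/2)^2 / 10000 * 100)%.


(d/2)^2 = (5.3/2)^2 = 2.65^2 = 7.0225
Crown area = 3.141593 * 7.0225 = 22.0618 m^2
N * area / 10000 * 100 = 297 * 22.0618 / 10000 * 100 = 65.5235
CC = min(100, 65.5235) = 65.5235 ≈ 65.5%

65.5%


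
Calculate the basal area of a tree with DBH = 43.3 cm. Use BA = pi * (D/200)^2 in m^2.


D/200 = 43.3/200 = 0.2165 m
(D/200)^2 = 0.2165^2 = 0.04687225
BA = 3.141593 * 0.04687225 = 0.147254 ≈ 0.1473 m^2

0.1473 m^2


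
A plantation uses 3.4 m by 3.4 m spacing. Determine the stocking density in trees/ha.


N = 10000 / 3.4^2 = 10000 / 11.56 = 865.052 ≈ 865 trees/ha

865 trees/ha


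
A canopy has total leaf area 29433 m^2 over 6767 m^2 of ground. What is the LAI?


LAI = 29433 / 6767 = 4.3495 ≈ 4.35

4.35


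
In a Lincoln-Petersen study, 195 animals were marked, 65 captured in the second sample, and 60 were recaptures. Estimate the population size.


N = M * C / R = 195 * 65 / 60 = 12675 / 60 = 211.25 ≈ 211

211 individuals


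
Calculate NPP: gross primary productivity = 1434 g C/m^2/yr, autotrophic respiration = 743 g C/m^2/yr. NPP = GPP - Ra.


NPP = GPP - Ra = 1434 - 743 = 691 g C/m^2/yr

691 g C/m^2/yr


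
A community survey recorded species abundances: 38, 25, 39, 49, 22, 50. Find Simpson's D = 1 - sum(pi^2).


Total N = 38 + 25 + 39 + 49 + 22 + 50 = 223
Per-species terms:
  p = 38/223 = 0.170404; p^2 = 0.170404^2 = 0.029038
  p = 25/223 = 0.112108; p^2 = 0.112108^2 = 0.012568
  p = 39/223 = 0.174888; p^2 = 0.174888^2 = 0.030586
  p = 49/223 = 0.219731; p^2 = 0.219731^2 = 0.048282
  p = 22/223 = 0.098655; p^2 = 0.098655^2 = 0.009733
  p = 50/223 = 0.224215; p^2 = 0.224215^2 = 0.050272
sum(p^2) = 0.029038 + 0.012568 + 0.030586 + 0.048282 + 0.009733 + 0.050272 = 0.180479
D = 1 - 0.180479 = 0.819521 ≈ 0.8195

0.8195


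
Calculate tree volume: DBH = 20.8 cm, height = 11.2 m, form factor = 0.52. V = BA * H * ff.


(D/200)^2 = (20.8/200)^2 = 0.104^2 = 0.010816
BA = 3.141593 * 0.010816 = 0.0339795 m^2
V = 0.0339795 * 11.2 * 0.52 = 0.197897 ≈ 0.198 m^3

0.198 m^3


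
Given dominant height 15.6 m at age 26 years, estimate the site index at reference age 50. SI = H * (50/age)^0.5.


50/26 = 1.92308
(1.92308)^0.5 = 1.38675
SI = 15.6 * 1.38675 = 21.6333 ≈ 21.6 m

21.6 m


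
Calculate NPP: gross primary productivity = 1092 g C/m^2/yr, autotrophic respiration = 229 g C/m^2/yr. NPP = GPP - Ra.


NPP = GPP - Ra = 1092 - 229 = 863 g C/m^2/yr

863 g C/m^2/yr


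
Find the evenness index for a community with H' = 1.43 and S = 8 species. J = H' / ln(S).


ln(8) = 2.07944
J = H' / ln(S) = 1.43 / 2.07944 = 0.687685 ≈ 0.6877

0.6877


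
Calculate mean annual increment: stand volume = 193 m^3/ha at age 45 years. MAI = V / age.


MAI = 193 / 45 = 4.2889 ≈ 4.29 m^3/ha/yr

4.29 m^3/ha/yr


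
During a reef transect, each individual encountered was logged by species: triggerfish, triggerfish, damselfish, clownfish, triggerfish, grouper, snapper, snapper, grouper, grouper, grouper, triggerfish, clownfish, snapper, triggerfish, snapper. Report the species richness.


Total individuals logged = 16
Distinct species (count of individuals): triggerfish (5), damselfish (1), clownfish (2), grouper (4), snapper (4)
Species richness = number of distinct species = 5

5


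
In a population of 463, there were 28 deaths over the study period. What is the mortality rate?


Mortality rate = 28 / 463 = 0.060475 ≈ 0.0605

0.0605


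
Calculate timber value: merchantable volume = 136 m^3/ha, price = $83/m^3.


Value = 136 * 83 = $11288/ha

$11288/ha


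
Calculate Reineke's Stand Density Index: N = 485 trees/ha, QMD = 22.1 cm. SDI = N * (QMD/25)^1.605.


QMD/25 = 22.1/25 = 0.884
(0.884)^1.605 = exp(1.605 * ln(0.884)) = exp(1.605 * (-0.123298)) = exp(-0.197893) = 0.820458
SDI = 485 * 0.820458 = 397.922 ≈ 398

398


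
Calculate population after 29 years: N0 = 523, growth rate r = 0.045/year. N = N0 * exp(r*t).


r*t = 0.045 * 29 = 1.305
exp(1.305) = 3.68769
N = 523 * 3.68769 = 1928.66 ≈ 1929

1929


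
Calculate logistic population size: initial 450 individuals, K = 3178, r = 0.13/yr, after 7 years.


(K - N0)/N0 = (3178 - 450)/450 = 2728/450 = 6.06222
r*t = 0.13 * 7 = 0.91; exp(-0.91) = 0.402524
6.06222 * 0.402524 = 2.44019
1 + 2.44019 = 3.44019
N = 3178 / 3.44019 = 923.786 ≈ 924

924


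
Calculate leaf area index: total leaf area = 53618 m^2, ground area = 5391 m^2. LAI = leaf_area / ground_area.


LAI = 53618 / 5391 = 9.9458 ≈ 9.95

9.95


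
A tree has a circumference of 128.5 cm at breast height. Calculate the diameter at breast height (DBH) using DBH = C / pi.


DBH = C / pi = 128.5 / 3.141593 = 40.9028 ≈ 40.90 cm

40.90 cm


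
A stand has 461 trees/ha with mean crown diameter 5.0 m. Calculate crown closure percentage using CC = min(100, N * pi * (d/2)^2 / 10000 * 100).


(d/2)^2 = (5.0/2)^2 = 2.5^2 = 6.25
Crown area = 3.141593 * 6.25 = 19.6350 m^2
N * area / 10000 * 100 = 461 * 19.6350 / 10000 * 100 = 90.5174
CC = min(100, 90.5174) = 90.5174 ≈ 90.5%

90.5%


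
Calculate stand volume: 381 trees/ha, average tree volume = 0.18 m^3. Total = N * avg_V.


V_stand = 381 * 0.18 = 68.58 ≈ 68.6 m^3/ha

68.6 m^3/ha


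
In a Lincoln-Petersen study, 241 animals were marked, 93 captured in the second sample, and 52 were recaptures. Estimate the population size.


N = M * C / R = 241 * 93 / 52 = 22413 / 52 = 431.02 ≈ 431

431 individuals


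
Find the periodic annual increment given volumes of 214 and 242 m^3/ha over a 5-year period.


PAI = (V2 - V1) / period = (242 - 214) / 5 = 28 / 5 = 5.60 m^3/ha/yr

5.60 m^3/ha/yr


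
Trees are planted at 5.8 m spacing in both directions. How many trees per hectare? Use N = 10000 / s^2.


N = 10000 / 5.8^2 = 10000 / 33.64 = 297.265 ≈ 297 trees/ha

297 trees/ha


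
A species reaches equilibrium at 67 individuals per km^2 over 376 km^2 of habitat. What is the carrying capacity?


K = 67 * 376 = 25192 individuals

25192 individuals


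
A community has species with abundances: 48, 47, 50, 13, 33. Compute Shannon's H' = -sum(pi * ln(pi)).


Total N = 48 + 47 + 50 + 13 + 33 = 191
Per-species terms:
  p = 48/191 = 0.251309; ln(p) = -1.381072; p*ln(p) = 0.251309 * (-1.381072) = -0.347076
  p = 47/191 = 0.246073; ln(p) = -1.402127; p*ln(p) = 0.246073 * (-1.402127) = -0.345026
  p = 50/191 = 0.261780; ln(p) = -1.340251; p*ln(p) = 0.261780 * (-1.340251) = -0.350851
  p = 13/191 = 0.068063; ln(p) = -2.687322; p*ln(p) = 0.068063 * (-2.687322) = -0.182907
  p = 33/191 = 0.172775; ln(p) = -1.755765; p*ln(p) = 0.172775 * (-1.755765) = -0.303352
sum(p*ln(p)) = (-0.347076) + (-0.345026) + (-0.350851) + (-0.182907) + (-0.303352) = -1.529212
H' = -(-1.529212) = 1.529212 ≈ 1.5292

1.5292


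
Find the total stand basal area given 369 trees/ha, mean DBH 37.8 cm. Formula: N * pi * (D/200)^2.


(D/200)^2 = (37.8/200)^2 = 0.189^2 = 0.035721
Individual BA = 3.141593 * 0.035721 = 0.112221 m^2
Stand BA = 369 * 0.112221 = 41.4095 ≈ 41.41 m^2/ha

41.41 m^2/ha


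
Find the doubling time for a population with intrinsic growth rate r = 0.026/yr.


td = ln(2) / 0.026 = 0.693147 / 0.026 = 26.6595 ≈ 26.7 years

26.7 years


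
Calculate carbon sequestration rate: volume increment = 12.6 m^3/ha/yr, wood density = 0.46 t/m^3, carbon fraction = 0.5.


C = 12.6 * 0.46 * 0.5 = 2.898 ≈ 2.90 t C/ha/yr

2.90 t C/ha/yr


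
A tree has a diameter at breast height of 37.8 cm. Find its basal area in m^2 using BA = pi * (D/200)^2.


D/200 = 37.8/200 = 0.189 m
(D/200)^2 = 0.189^2 = 0.035721
BA = 3.141593 * 0.035721 = 0.112221 ≈ 0.1122 m^2

0.1122 m^2


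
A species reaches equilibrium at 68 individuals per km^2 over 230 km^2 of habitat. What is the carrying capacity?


K = 68 * 230 = 15640 individuals

15640 individuals


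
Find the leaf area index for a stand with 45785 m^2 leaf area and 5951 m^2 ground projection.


LAI = 45785 / 5951 = 7.6937 ≈ 7.69

7.69


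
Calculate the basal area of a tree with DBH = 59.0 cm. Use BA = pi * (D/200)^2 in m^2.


D/200 = 59.0/200 = 0.295 m
(D/200)^2 = 0.295^2 = 0.087025
BA = 3.141593 * 0.087025 = 0.273397 ≈ 0.2734 m^2

0.2734 m^2


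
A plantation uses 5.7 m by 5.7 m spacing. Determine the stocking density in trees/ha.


N = 10000 / 5.7^2 = 10000 / 32.49 = 307.787 ≈ 308 trees/ha

308 trees/ha


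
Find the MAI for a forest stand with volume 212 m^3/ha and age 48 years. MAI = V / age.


MAI = 212 / 48 = 4.4167 ≈ 4.42 m^3/ha/yr

4.42 m^3/ha/yr


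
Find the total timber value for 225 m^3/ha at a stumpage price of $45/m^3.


Value = 225 * 45 = $10125/ha

$10125/ha


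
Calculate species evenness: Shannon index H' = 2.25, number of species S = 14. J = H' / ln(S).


ln(14) = 2.63906
J = H' / ln(S) = 2.25 / 2.63906 = 0.852576 ≈ 0.8526

0.8526


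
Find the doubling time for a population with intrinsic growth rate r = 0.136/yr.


td = ln(2) / 0.136 = 0.693147 / 0.136 = 5.09667 ≈ 5.1 years

5.1 years


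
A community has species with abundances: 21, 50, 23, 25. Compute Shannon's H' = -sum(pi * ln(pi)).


Total N = 21 + 50 + 23 + 25 = 119
Per-species terms:
  p = 21/119 = 0.176471; ln(p) = -1.734599; p*ln(p) = 0.176471 * (-1.734599) = -0.306106
  p = 50/119 = 0.420168; ln(p) = -0.867101; p*ln(p) = 0.420168 * (-0.867101) = -0.364328
  p = 23/119 = 0.193277; ln(p) = -1.643631; p*ln(p) = 0.193277 * (-1.643631) = -0.317676
  p = 25/119 = 0.210084; ln(p) = -1.560248; p*ln(p) = 0.210084 * (-1.560248) = -0.327783
sum(p*ln(p)) = (-0.306106) + (-0.364328) + (-0.317676) + (-0.327783) = -1.315893
H' = -(-1.315893) = 1.315893 ≈ 1.3159

1.3159
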